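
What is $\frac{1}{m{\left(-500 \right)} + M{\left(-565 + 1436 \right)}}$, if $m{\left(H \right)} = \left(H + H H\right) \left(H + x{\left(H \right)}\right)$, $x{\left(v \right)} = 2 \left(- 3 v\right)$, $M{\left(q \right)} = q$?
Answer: $\frac{1}{623750871} \approx 1.6032 \cdot 10^{-9}$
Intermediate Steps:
$x{\left(v \right)} = - 6 v$
$m{\left(H \right)} = - 5 H \left(H + H^{2}\right)$ ($m{\left(H \right)} = \left(H + H H\right) \left(H - 6 H\right) = \left(H + H^{2}\right) \left(- 5 H\right) = - 5 H \left(H + H^{2}\right)$)
$\frac{1}{m{\left(-500 \right)} + M{\left(-565 + 1436 \right)}} = \frac{1}{5 \left(-500\right)^{2} \left(-1 - -500\right) + \left(-565 + 1436\right)} = \frac{1}{5 \cdot 250000 \left(-1 + 500\right) + 871} = \frac{1}{5 \cdot 250000 \cdot 499 + 871} = \frac{1}{623750000 + 871} = \frac{1}{623750871}$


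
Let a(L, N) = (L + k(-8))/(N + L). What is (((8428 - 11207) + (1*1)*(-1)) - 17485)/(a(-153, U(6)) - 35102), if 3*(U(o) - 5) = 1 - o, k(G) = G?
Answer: 1819797/3152063 ≈ 0.57734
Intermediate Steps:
U(o) = 16/3 - o/3 (U(o) = 5 + (1 - o)/3 = 5 + (⅓ - o/3) = 16/3 - o/3)
a(L, N) = (-8 + L)/(L + N) (a(L, N) = (L - 8)/(N + L) = (-8 + L)/(L + N))
(((8428 - 11207) + (1*1)*(-1)) - 17485)/(a(-153, U(6)) - 35102) = (((8428 - 11207) + (1*1)*(-1)) - 17485)/((-8 - 153)/(-153 + (16/3 - ⅓*6)) - 35102) = ((-2779 + 1*(-1)) - 17485)/(-161/(-153 + (16/3 - 2)) - 35102) = ((-2779 - 1) - 17485)/(-161/(-153 + 10/3) - 35102) = (-2780 - 17485)/(-161/(-449/3) - 35102) = -20265/(-3/449*(-161) - 35102) = -20265/(483/449 - 35102) = -20265/(-15760315/449) = -20265*(-449/15760315) = 1819797/3152063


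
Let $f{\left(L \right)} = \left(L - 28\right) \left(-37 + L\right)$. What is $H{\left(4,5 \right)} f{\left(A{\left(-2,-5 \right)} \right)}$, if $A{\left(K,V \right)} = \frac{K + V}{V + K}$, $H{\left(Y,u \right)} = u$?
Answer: $4860$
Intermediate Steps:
$A{\left(K,V \right)} = 1$ ($A{\left(K,V \right)} = \frac{K + V}{K + V} = 1$)
$f{\left(L \right)} = \left(-37 + L\right) \left(-28 + L\right)$ ($f{\left(L \right)} = \left(-28 + L\right) \left(-37 + L\right) = \left(-37 + L\right) \left(-28 + L\right)$)
$H{\left(4,5 \right)} f{\left(A{\left(-2,-5 \right)} \right)} = 5 \left(1036 + 1^{2} - 65\right) = 5 \left(1036 + 1 - 65\right) = 5 \cdot 972 = 4860$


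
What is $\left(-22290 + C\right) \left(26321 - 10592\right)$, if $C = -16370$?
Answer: $-608083140$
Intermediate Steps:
$\left(-22290 + C\right) \left(26321 - 10592\right) = \left(-22290 - 16370\right) \left(26321 - 10592\right) = \left(-38660\right) 15729 = -608083140$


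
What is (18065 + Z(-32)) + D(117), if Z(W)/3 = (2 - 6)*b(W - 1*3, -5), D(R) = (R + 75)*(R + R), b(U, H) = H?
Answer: 63053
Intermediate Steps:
D(R) = 2*R*(75 + R) (D(R) = (75 + R)*(2*R) = 2*R*(75 + R))
Z(W) = 60 (Z(W) = 3*((2 - 6)*(-5)) = 3*(-4*(-5)) = 3*20 = 60)
(18065 + Z(-32)) + D(117) = (18065 + 60) + 2*117*(75 + 117) = 18125 + 2*117*192 = 18125 + 44928 = 63053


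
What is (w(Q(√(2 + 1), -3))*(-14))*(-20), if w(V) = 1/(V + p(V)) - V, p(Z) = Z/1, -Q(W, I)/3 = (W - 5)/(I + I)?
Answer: 7000/11 - 1680*√3/11 ≈ 371.83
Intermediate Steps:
Q(W, I) = -3*(-5 + W)/(2*I) (Q(W, I) = -3*(W - 5)/(I + I) = -3*(-5 + W)/(2*I))
p(Z) = Z (p(Z) = Z*1 = Z)
w(V) = 1/(2*V) - V (w(V) = 1/(V + V) - V = 1/(2*V) - V)
(w(Q(√(2 + 1), -3))*(-14))*(-20) = ((1/(2*(((3/2)*(5 - √(2 + 1))/(-3)))) - 3*(5 - √(2 + 1))/(2*(-3)))*(-14))*(-20) = ((1/(2*(((3/2)*(-⅓)*(5 - √3)))) - 3*(-1)*(5 - √3)/(2*3))*(-14))*(-20) = ((1/(2*(-5/2 + √3/2)) - (-5/2 + √3/2))*(-14))*(-20) = ((1/(2*(-5/2 + √3/2)) + (5/2 - √3/2))*(-14))*(-20) = ((5/2 + 1/(2*(-5/2 + √3/2)) - √3/2)*(-14))*(-20) = (-35 - 7/(-5/2 + √3/2) + 7*√3)*(-20) = 700 - 140*√3 + 140/(-5/2 + √3/2)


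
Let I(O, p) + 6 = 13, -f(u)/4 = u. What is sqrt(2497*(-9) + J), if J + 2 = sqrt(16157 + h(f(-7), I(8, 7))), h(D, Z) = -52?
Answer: sqrt(-22475 + sqrt(16105)) ≈ 149.49*I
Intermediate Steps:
f(u) = -4*u
I(O, p) = 7 (I(O, p) = -6 + 13 = 7)
J = -2 + sqrt(16105) (J = -2 + sqrt(16157 - 52) = -2 + sqrt(16105) ≈ 124.91)
sqrt(2497*(-9) + J) = sqrt(2497*(-9) + (-2 + sqrt(16105))) = sqrt(-22473 + (-2 + sqrt(16105))) = sqrt(-22475 + sqrt(16105))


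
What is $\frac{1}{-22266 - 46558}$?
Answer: $- \frac{1}{68824} \approx -1.453 \cdot 10^{-5}$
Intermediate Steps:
$\frac{1}{-22266 - 46558} = \frac{1}{-68824} = - \frac{1}{68824}$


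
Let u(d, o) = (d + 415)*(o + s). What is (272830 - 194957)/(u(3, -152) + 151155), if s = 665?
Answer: 77873/365589 ≈ 0.21301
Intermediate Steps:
u(d, o) = (415 + d)*(665 + o) (u(d, o) = (d + 415)*(o + 665) = (415 + d)*(665 + o))
(272830 - 194957)/(u(3, -152) + 151155) = (272830 - 194957)/((275975 + 415*(-152) + 665*3 + 3*(-152)) + 151155) = 77873/((275975 - 63080 + 1995 - 456) + 151155) = 77873/(214434 + 151155) = 77873/365589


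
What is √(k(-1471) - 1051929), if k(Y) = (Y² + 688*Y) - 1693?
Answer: √98171 ≈ 313.32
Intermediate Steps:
k(Y) = -1693 + Y² + 688*Y
√(k(-1471) - 1051929) = √((-1693 + (-1471)² + 688*(-1471)) - 1051929) = √((-1693 + 2163841 - 1012048) - 1051929) = √(1150100 - 1051929) = √98171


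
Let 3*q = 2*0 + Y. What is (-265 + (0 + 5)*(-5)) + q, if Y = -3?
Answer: -291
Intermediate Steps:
q = -1 (q = (2*0 - 3)/3 = (0 - 3)/3 = (1/3)*(-3) = -1)
(-265 + (0 + 5)*(-5)) + q = (-265 + (0 + 5)*(-5)) - 1 = (-265 + 5*(-5)) - 1 = (-265 - 25) - 1 = -290 - 1 = -291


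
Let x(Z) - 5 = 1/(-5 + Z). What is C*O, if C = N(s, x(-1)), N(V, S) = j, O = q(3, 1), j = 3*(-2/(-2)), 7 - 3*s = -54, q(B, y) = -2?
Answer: -6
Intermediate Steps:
s = 61/3 (s = 7/3 - 1/3*(-54) = 7/3 + 18 = 61/3 ≈ 20.333)
x(Z) = 5 + 1/(-5 + Z)
j = 3 (j = 3*(-2*(-1/2)) = 3*1 = 3)
O = -2
N(V, S) = 3
C = 3
C*O = 3*(-2) = -6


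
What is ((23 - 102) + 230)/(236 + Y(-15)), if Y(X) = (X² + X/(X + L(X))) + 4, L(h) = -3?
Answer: 906/2795 ≈ 0.32415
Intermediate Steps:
Y(X) = 4 + X² + X/(-3 + X) (Y(X) = (X² + X/(X - 3)) + 4 = (X² + X/(-3 + X)) + 4 = 4 + X² + X/(-3 + X))
((23 - 102) + 230)/(236 + Y(-15)) = ((23 - 102) + 230)/(236 + (-12 + (-15)³ - 3*(-15)² + 5*(-15))/(-3 - 15)) = (-79 + 230)/(236 + (-12 - 3375 - 3*225 - 75)/(-18)) = 151/(236 - (-12 - 3375 - 675 - 75)/18) = 151/(236 - 1/18*(-4137)) = 151/(236 + 1379/6) = 151/(2795/6) = 151*(6/2795) = 906/2795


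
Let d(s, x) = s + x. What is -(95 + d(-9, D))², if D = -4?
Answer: -6724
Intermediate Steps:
-(95 + d(-9, D))² = -(95 + (-9 - 4))² = -(95 - 13)² = -1*82² = -1*6724 = -6724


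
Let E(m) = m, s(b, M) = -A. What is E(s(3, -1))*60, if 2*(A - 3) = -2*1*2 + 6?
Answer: -240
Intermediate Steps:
A = 4 (A = 3 + (-2*1*2 + 6)/2 = 3 + (-2*2 + 6)/2 = 3 + (-1*4 + 6)/2 = 3 + (-4 + 6)/2 = 3 + (½)*2 = 3 + 1 = 4)
s(b, M) = -4 (s(b, M) = -1*4 = -4)
E(s(3, -1))*60 = -4*60 = -240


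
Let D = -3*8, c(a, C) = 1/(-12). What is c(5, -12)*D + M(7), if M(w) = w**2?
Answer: 51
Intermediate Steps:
c(a, C) = -1/12
D = -24
c(5, -12)*D + M(7) = -1/12*(-24) + 7**2 = 2 + 49 = 51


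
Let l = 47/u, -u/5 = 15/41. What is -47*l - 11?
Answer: 89744/75 ≈ 1196.6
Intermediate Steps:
u = -75/41 ≈ -1.8293
l = -1927/75 (l = 47/(-75/41) = 47*(-41/75) = -1927/75 ≈ -25.693)
-47*l - 11 = -47*(-1927/75) - 11 = 90569/75 - 11 = 89744/75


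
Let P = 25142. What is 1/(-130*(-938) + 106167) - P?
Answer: -5735066193/228107 ≈ -25142.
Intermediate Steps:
1/(-130*(-938) + 106167) - P = 1/(-130*(-938) + 106167) - 1*25142 = 1/(121940 + 106167) - 25142 = 1/228107 - 25142 = -5735066193/228107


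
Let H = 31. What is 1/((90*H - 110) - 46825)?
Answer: -1/44145 ≈ -2.2653e-5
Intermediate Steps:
1/((90*H - 110) - 46825) = 1/((90*31 - 110) - 46825) = 1/((2790 - 110) - 46825) = 1/(2680 - 46825) = 1/(-44145) = -1/44145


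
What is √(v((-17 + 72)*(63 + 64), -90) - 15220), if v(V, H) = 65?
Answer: I*√15155 ≈ 123.11*I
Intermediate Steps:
√(v((-17 + 72)*(63 + 64), -90) - 15220) = √(65 - 15220) = √(-15155) = I*√15155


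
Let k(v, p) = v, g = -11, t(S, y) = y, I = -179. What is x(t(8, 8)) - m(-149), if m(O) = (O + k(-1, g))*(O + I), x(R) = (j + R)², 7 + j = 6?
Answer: -49151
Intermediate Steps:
j = -1 (j = -7 + 6 = -1)
x(R) = (-1 + R)²
m(O) = (-1 + O)*(-179 + O) (m(O) = (O - 1)*(O - 179) = (-1 + O)*(-179 + O))
x(t(8, 8)) - m(-149) = (-1 + 8)² - (179 + (-149)² - 180*(-149)) = 7² - (179 + 22201 + 26820) = 49 - 1*49200 = 49 - 49200 = -49151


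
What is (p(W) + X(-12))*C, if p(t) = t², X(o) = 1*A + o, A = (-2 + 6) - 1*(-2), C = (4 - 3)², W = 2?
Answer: -2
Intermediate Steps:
C = 1 (C = 1² = 1)
A = 6 (A = 4 + 2 = 6)
X(o) = 6 + o (X(o) = 1*6 + o = 6 + o)
(p(W) + X(-12))*C = (2² + (6 - 12))*1 = (4 - 6)*1 = -2*1 = -2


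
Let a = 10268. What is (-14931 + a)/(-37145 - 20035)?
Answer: 4663/57180 ≈ 0.081550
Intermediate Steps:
(-14931 + a)/(-37145 - 20035) = (-14931 + 10268)/(-37145 - 20035) = -4663/(-57180) = -4663*(-1/57180) = 4663/57180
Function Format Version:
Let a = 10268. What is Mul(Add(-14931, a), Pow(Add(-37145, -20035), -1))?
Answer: Rational(4663, 57180) ≈ 0.081550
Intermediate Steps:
Mul(Add(-14931, a), Pow(Add(-37145, -20035), -1)) = Mul(Add(-14931, 10268), Pow(Add(-37145, -20035), -1)) = Mul(-4663, Pow(-57180, -1)) = Mul(-4663, Rational(-1, 57180)) = Rational(4663, 57180)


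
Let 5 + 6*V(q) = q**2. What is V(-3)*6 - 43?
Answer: -39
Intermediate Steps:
V(q) = -5/6 + q**2/6
V(-3)*6 - 43 = (-5/6 + (1/6)*(-3)**2)*6 - 43 = (-5/6 + (1/6)*9)*6 - 43 = (-5/6 + 3/2)*6 - 43 = (2/3)*6 - 43 = 4 - 43 = -39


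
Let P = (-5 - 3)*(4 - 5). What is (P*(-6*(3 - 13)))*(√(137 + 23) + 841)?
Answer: 403680 + 1920*√10 ≈ 4.0975e+5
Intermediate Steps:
P = 8 (P = -8*(-1) = 8)
(P*(-6*(3 - 13)))*(√(137 + 23) + 841) = (8*(-6*(3 - 13)))*(√(137 + 23) + 841) = (8*(-6*(-10)))*(√160 + 841) = (8*60)*(4*√10 + 841) = 480*(841 + 4*√10) = 403680 + 1920*√10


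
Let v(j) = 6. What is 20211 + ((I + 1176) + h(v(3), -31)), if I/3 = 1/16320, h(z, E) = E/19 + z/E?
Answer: 68521522509/3204160 ≈ 21385.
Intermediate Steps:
h(z, E) = E/19 + z/E (h(z, E) = E*(1/19) + z/E = E/19 + z/E)
I = 1/5440 (I = 3/16320 = 3*(1/16320) = 1/5440 ≈ 0.00018382)
20211 + ((I + 1176) + h(v(3), -31)) = 20211 + ((1/5440 + 1176) + ((1/19)*(-31) + 6/(-31))) = 20211 + (6397441/5440 + (-31/19 + 6*(-1/31))) = 20211 + (6397441/5440 + (-31/19 - 6/31)) = 20211 + (6397441/5440 - 1075/589) = 20211 + 3762244749/3204160 = 68521522509/3204160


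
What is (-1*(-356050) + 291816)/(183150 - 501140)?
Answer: -323933/158995 ≈ -2.0374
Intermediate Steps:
(-1*(-356050) + 291816)/(183150 - 501140) = (356050 + 291816)/(-317990) = 647866*(-1/317990) = -323933/158995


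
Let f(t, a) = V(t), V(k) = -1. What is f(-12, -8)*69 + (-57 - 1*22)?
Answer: -148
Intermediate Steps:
f(t, a) = -1
f(-12, -8)*69 + (-57 - 1*22) = -1*69 + (-57 - 1*22) = -69 + (-57 - 22) = -69 - 79 = -148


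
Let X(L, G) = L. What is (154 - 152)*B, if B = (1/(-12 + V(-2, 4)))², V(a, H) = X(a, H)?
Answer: 1/98 ≈ 0.010204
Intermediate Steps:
V(a, H) = a
B = 1/196 (B = (1/(-12 - 2))² = (1/(-14))² = (-1/14)² = 1/196 ≈ 0.0051020)
(154 - 152)*B = (154 - 152)*(1/196) = 2*(1/196) = 1/98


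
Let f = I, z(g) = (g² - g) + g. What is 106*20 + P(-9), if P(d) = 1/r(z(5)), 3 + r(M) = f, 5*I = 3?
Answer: 25435/12 ≈ 2119.6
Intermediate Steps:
z(g) = g²
I = ⅗ (I = (⅕)*3 = ⅗ ≈ 0.60000)
f = ⅗ ≈ 0.60000
r(M) = -12/5 (r(M) = -3 + ⅗ = -12/5)
P(d) = -5/12 (P(d) = 1/(-12/5) = -5/12)
106*20 + P(-9) = 106*20 - 5/12 = 2120 - 5/12 = 25435/12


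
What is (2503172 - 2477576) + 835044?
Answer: 860640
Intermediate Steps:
(2503172 - 2477576) + 835044 = 25596 + 835044 = 860640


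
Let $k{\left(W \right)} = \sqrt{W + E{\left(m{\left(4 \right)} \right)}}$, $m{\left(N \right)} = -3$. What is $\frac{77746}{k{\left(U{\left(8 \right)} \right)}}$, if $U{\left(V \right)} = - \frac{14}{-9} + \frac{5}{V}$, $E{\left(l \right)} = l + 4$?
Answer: $\frac{466476 \sqrt{458}}{229} \approx 43594.0$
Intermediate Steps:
$E{\left(l \right)} = 4 + l$
$U{\left(V \right)} = \frac{14}{9} + \frac{5}{V}$ ($U{\left(V \right)} = \left(-14\right) \left(- \frac{1}{9}\right) + \frac{5}{V} = \frac{14}{9} + \frac{5}{V}$)
$k{\left(W \right)} = \sqrt{1 + W}$ ($k{\left(W \right)} = \sqrt{W + \left(4 - 3\right)} = \sqrt{W + 1} = \sqrt{1 + W}$)
$\frac{77746}{k{\left(U{\left(8 \right)} \right)}} = \frac{77746}{\sqrt{1 + \left(\frac{14}{9} + \frac{5}{8}\right)}} = \frac{77746}{\sqrt{1 + \frac{157}{72}}} = \frac{77746}{\sqrt{\frac{229}{72}}} = \frac{77746}{\frac{1}{12} \sqrt{458}} = 77746 \frac{6 \sqrt{458}}{229} = \frac{466476 \sqrt{458}}{229}$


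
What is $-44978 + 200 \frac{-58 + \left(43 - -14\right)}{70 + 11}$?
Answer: $- \frac{3643418}{81} \approx -44981.0$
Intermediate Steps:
$-44978 + 200 \frac{-58 + \left(43 - -14\right)}{70 + 11} = -44978 + 200 \frac{-58 + \left(43 + 14\right)}{81} = -44978 + 200 \left(-58 + 57\right) \frac{1}{81} = -44978 + 200 \left(\left(-1\right) \frac{1}{81}\right) = -44978 + 200 \left(- \frac{1}{81}\right) = -44978 - \frac{200}{81} = - \frac{3643418}{81}$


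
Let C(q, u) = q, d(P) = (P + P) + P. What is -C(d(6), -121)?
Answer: -18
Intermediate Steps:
d(P) = 3*P (d(P) = 2*P + P = 3*P)
-C(d(6), -121) = -3*6 = -1*18 = -18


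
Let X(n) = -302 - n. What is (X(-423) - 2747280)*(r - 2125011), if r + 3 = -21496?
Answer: 5896804265090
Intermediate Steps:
r = -21499 (r = -3 - 21496 = -21499)
(X(-423) - 2747280)*(r - 2125011) = ((-302 - 1*(-423)) - 2747280)*(-21499 - 2125011) = ((-302 + 423) - 2747280)*(-2146510) = (121 - 2747280)*(-2146510) = -2747159*(-2146510) = 5896804265090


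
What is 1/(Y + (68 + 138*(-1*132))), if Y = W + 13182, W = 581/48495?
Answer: -48495/240825589 ≈ -0.00020137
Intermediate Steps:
W = 581/48495 (W = 581*(1/48495) = 581/48495 ≈ 0.011981)
Y = 639261671/48495 (Y = 581/48495 + 13182 = 639261671/48495 ≈ 13182.)
1/(Y + (68 + 138*(-1*132))) = 1/(639261671/48495 + (68 + 138*(-1*132))) = 1/(639261671/48495 + (68 + 138*(-132))) = 1/(639261671/48495 + (68 - 18216)) = 1/(639261671/48495 - 18148) = 1/(-240825589/48495) = -48495/240825589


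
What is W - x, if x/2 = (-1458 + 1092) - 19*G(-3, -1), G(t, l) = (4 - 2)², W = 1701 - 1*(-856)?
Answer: 3441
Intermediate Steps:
W = 2557 (W = 1701 + 856 = 2557)
G(t, l) = 4 (G(t, l) = 2² = 4)
x = -884 (x = 2*((-1458 + 1092) - 19*4) = 2*(-366 - 76) = 2*(-442) = -884)
W - x = 2557 - 1*(-884) = 2557 + 884 = 3441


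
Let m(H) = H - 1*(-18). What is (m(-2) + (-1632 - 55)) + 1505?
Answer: -166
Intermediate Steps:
m(H) = 18 + H (m(H) = H + 18 = 18 + H)
(m(-2) + (-1632 - 55)) + 1505 = ((18 - 2) + (-1632 - 55)) + 1505 = (16 - 1687) + 1505 = -1671 + 1505 = -166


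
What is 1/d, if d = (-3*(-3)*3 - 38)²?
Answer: 1/121 ≈ 0.0082645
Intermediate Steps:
d = 121 (d = (9*3 - 38)² = (27 - 38)² = (-11)² = 121)
1/d = 1/121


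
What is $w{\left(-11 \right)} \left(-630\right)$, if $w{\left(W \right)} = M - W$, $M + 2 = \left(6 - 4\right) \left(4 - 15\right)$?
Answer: $8190$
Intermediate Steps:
$M = -24$ ($M = -2 + \left(6 - 4\right) \left(4 - 15\right) = -2 + 2 \left(4 - 15\right) = -2 + 2 \left(-11\right) = -2 - 22 = -24$)
$w{\left(W \right)} = -24 - W$
$w{\left(-11 \right)} \left(-630\right) = \left(-24 - -11\right) \left(-630\right) = \left(-24 + 11\right) \left(-630\right) = \left(-13\right) \left(-630\right) = 8190$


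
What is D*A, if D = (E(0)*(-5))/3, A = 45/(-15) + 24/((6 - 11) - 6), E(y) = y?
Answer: 0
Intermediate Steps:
A = -57/11 (A = 45*(-1/15) + 24/(-5 - 6) = -3 + 24/(-11) = -3 + 24*(-1/11) = -3 - 24/11 = -57/11 ≈ -5.1818)
D = 0 (D = (0*(-5))/3 = 0*(⅓) = 0)
D*A = 0*(-57/11) = 0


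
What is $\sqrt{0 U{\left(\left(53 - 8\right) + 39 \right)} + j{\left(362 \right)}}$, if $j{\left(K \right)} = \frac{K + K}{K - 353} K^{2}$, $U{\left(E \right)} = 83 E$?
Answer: $\frac{724 \sqrt{181}}{3} \approx 3246.8$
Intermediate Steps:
$j{\left(K \right)} = \frac{2 K^{3}}{-353 + K}$ ($j{\left(K \right)} = \frac{2 K}{-353 + K} K^{2} = \frac{2 K^{3}}{-353 + K}$)
$\sqrt{0 U{\left(\left(53 - 8\right) + 39 \right)} + j{\left(362 \right)}} = \sqrt{0 \cdot 83 \left(\left(53 - 8\right) + 39\right) + \frac{2 \cdot 362^{3}}{-353 + 362}} = \sqrt{0 \cdot 83 \left(45 + 39\right) + 2 \cdot 47437928 \cdot \frac{1}{9}} = \sqrt{0 \cdot 83 \cdot 84 + 2 \cdot 47437928 \cdot \frac{1}{9}} = \sqrt{0 \cdot 6972 + \frac{94875856}{9}} = \sqrt{0 + \frac{94875856}{9}} = \sqrt{\frac{94875856}{9}} = \frac{724 \sqrt{181}}{3}$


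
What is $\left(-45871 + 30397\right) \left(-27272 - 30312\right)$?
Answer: $891054816$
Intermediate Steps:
$\left(-45871 + 30397\right) \left(-27272 - 30312\right) = \left(-15474\right) \left(-57584\right) = 891054816$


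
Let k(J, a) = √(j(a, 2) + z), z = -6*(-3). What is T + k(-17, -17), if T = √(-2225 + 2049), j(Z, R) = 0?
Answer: 3*√2 + 4*I*√11 ≈ 4.2426 + 13.266*I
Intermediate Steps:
z = 18
k(J, a) = 3*√2 (k(J, a) = √(0 + 18) = √18 = 3*√2)
T = 4*I*√11 (T = √(-176) = 4*I*√11 ≈ 13.266*I)
T + k(-17, -17) = 4*I*√11 + 3*√2 = 3*√2 + 4*I*√11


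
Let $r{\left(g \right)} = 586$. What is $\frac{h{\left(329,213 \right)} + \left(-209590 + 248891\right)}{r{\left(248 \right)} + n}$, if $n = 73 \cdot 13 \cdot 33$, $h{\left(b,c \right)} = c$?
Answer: $\frac{39514}{31903} \approx 1.2386$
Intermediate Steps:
$n = 31317$ ($n = 949 \cdot 33 = 31317$)
$\frac{h{\left(329,213 \right)} + \left(-209590 + 248891\right)}{r{\left(248 \right)} + n} = \frac{213 + \left(-209590 + 248891\right)}{586 + 31317} = \frac{213 + 39301}{31903} = 39514 \cdot \frac{1}{31903} = \frac{39514}{31903}$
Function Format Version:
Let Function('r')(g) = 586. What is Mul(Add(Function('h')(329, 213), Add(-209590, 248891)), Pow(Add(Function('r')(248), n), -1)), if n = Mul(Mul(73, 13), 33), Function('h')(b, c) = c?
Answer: Rational(39514, 31903) ≈ 1.2386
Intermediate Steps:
n = 31317 (n = Mul(949, 33) = 31317)
Mul(Add(Function('h')(329, 213), Add(-209590, 248891)), Pow(Add(Function('r')(248), n), -1)) = Mul(Add(213, Add(-209590, 248891)), Pow(Add(586, 31317), -1)) = Mul(Add(213, 39301), Pow(31903, -1)) = Mul(39514, Rational(1, 31903)) = Rational(39514, 31903)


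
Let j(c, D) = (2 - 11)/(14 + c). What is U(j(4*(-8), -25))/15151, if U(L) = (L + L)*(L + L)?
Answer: 1/15151 ≈ 6.6002e-5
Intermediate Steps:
j(c, D) = -9/(14 + c)
U(L) = 4*L**2 (U(L) = (2*L)*(2*L) = 4*L**2)
U(j(4*(-8), -25))/15151 = (4*(-9/(14 + 4*(-8)))**2)/15151 = (4*(-9/(14 - 32))**2)*(1/15151) = (4*(-9/(-18))**2)*(1/15151) = (4*(-9*(-1/18))**2)*(1/15151) = (4*(1/2)**2)*(1/15151) = (4*(1/4))*(1/15151) = 1*(1/15151) = 1/15151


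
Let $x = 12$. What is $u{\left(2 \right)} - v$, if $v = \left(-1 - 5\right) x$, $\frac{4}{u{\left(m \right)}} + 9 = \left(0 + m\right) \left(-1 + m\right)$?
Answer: $\frac{500}{7} \approx 71.429$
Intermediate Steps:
$u{\left(m \right)} = \frac{4}{-9 + m \left(-1 + m\right)}$ ($u{\left(m \right)} = \frac{4}{-9 + \left(0 + m\right) \left(-1 + m\right)} = \frac{4}{-9 + m \left(-1 + m\right)}$)
$v = -72$ ($v = \left(-1 - 5\right) 12 = \left(-6\right) 12 = -72$)
$u{\left(2 \right)} - v = \frac{4}{-9 + 2^{2} - 2} - -72 = \frac{4}{-9 + 4 - 2} + 72 = \frac{4}{-7} + 72 = 4 \left(- \frac{1}{7}\right) + 72 = - \frac{4}{7} + 72 = \frac{500}{7}$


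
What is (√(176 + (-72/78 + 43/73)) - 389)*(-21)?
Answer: 8169 - 63*√17578327/949 ≈ 7890.7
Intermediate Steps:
(√(176 + (-72/78 + 43/73)) - 389)*(-21) = (√(176 + (-72*1/78 + 43*(1/73))) - 389)*(-21) = (√(176 + (-12/13 + 43/73)) - 389)*(-21) = (√(176 - 317/949) - 389)*(-21) = (√(166707/949) - 389)*(-21) = (3*√17578327/949 - 389)*(-21) = (-389 + 3*√17578327/949)*(-21) = 8169 - 63*√17578327/949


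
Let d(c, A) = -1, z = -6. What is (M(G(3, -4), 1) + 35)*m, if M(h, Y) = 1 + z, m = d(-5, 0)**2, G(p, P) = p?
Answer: 30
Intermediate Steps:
m = 1 (m = (-1)**2 = 1)
M(h, Y) = -5 (M(h, Y) = 1 - 6 = -5)
(M(G(3, -4), 1) + 35)*m = (-5 + 35)*1 = 30*1 = 30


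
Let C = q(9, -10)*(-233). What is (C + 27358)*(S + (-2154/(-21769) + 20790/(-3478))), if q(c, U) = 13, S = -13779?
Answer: -12695951839225902/37856291 ≈ -3.3537e+8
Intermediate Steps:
C = -3029 (C = 13*(-233) = -3029)
(C + 27358)*(S + (-2154/(-21769) + 20790/(-3478))) = (-3029 + 27358)*(-13779 + (-2154/(-21769) + 20790/(-3478))) = 24329*(-13779 + (-2154*(-1/21769) + 20790*(-1/3478))) = 24329*(-13779 + (2154/21769 - 10395/1739)) = 24329*(-13779 - 222542949/37856291) = 24329*(-521844376638/37856291) = -12695951839225902/37856291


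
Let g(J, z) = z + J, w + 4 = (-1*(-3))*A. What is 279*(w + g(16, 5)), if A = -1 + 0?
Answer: 3906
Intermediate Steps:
A = -1
w = -7 (w = -4 - 1*(-3)*(-1) = -4 + 3*(-1) = -4 - 3 = -7)
g(J, z) = J + z
279*(w + g(16, 5)) = 279*(-7 + (16 + 5)) = 279*(-7 + 21) = 279*14 = 3906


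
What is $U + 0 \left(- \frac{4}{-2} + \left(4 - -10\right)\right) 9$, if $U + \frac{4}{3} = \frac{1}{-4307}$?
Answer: $- \frac{17231}{12921} \approx -1.3336$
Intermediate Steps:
$U = - \frac{17231}{12921}$ ($U = - \frac{4}{3} + \frac{1}{-4307} = - \frac{4}{3} - \frac{1}{4307} = - \frac{17231}{12921} \approx -1.3336$)
$U + 0 \left(- \frac{4}{-2} + \left(4 - -10\right)\right) 9 = - \frac{17231}{12921} + 0 \left(- \frac{4}{-2} + \left(4 - -10\right)\right) 9 = - \frac{17231}{12921} + 0 \left(\left(-4\right) \left(- \frac{1}{2}\right) + \left(4 + 10\right)\right) 9 = - \frac{17231}{12921} + 0 \left(2 + 14\right) 9 = - \frac{17231}{12921} + 0 \cdot 16 \cdot 9 = - \frac{17231}{12921} + 0 \cdot 9 = - \frac{17231}{12921} + 0 = - \frac{17231}{12921}$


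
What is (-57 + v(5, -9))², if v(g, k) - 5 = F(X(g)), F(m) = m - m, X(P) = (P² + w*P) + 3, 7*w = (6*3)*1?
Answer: 2704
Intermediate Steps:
w = 18/7 (w = ((6*3)*1)/7 = (18*1)/7 = (⅐)*18 = 18/7 ≈ 2.5714)
X(P) = 3 + P² + 18*P/7 (X(P) = (P² + 18*P/7) + 3 = 3 + P² + 18*P/7)
F(m) = 0
v(g, k) = 5 (v(g, k) = 5 + 0 = 5)
(-57 + v(5, -9))² = (-57 + 5)² = (-52)² = 2704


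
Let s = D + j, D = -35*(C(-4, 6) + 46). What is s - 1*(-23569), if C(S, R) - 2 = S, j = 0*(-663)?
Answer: 22029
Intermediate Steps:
j = 0
C(S, R) = 2 + S
D = -1540 (D = -35*((2 - 4) + 46) = -35*(-2 + 46) = -35*44 = -1540)
s = -1540 (s = -1540 + 0 = -1540)
s - 1*(-23569) = -1540 - 1*(-23569) = -1540 + 23569 = 22029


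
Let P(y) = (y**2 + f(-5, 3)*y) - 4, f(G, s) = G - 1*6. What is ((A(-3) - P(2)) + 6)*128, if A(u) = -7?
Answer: 2688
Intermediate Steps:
f(G, s) = -6 + G (f(G, s) = G - 6 = -6 + G)
P(y) = -4 + y**2 - 11*y (P(y) = (y**2 + (-6 - 5)*y) - 4 = (y**2 - 11*y) - 4 = -4 + y**2 - 11*y)
((A(-3) - P(2)) + 6)*128 = ((-7 - (-4 + 2**2 - 11*2)) + 6)*128 = ((-7 - (-4 + 4 - 22)) + 6)*128 = ((-7 - 1*(-22)) + 6)*128 = ((-7 + 22) + 6)*128 = (15 + 6)*128 = 21*128 = 2688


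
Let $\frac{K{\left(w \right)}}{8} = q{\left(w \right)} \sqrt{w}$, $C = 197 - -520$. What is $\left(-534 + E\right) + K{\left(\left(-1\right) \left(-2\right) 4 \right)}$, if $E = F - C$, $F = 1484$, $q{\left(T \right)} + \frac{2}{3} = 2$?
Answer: $233 + \frac{64 \sqrt{2}}{3} \approx 263.17$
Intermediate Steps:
$q{\left(T \right)} = \frac{4}{3}$ ($q{\left(T \right)} = - \frac{2}{3} + 2 = \frac{4}{3}$)
$C = 717$ ($C = 197 + 520 = 717$)
$E = 767$ ($E = 1484 - 717 = 767$)
$K{\left(w \right)} = \frac{32 \sqrt{w}}{3}$ ($K{\left(w \right)} = 8 \frac{4 \sqrt{w}}{3} = \frac{32 \sqrt{w}}{3}$)
$\left(-534 + E\right) + K{\left(\left(-1\right) \left(-2\right) 4 \right)} = \left(-534 + 767\right) + \frac{32 \sqrt{\left(-1\right) \left(-2\right) 4}}{3} = 233 + \frac{32 \sqrt{2 \cdot 4}}{3} = 233 + \frac{32 \sqrt{8}}{3} = 233 + \frac{32 \cdot 2 \sqrt{2}}{3} = 233 + \frac{64 \sqrt{2}}{3}$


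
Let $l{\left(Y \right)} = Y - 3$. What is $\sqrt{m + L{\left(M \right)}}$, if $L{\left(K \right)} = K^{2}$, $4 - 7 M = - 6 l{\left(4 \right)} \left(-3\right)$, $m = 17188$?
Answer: $2 \sqrt{4298} \approx 131.12$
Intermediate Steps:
$l{\left(Y \right)} = -3 + Y$
$M = -2$ ($M = \frac{4}{7} - \frac{- 6 \left(-3 + 4\right) \left(-3\right)}{7} = \frac{4}{7} - \frac{\left(-6\right) 1 \left(-3\right)}{7} = \frac{4}{7} - \frac{\left(-6\right) \left(-3\right)}{7} = \frac{4}{7} - \frac{18}{7} = -2$)
$\sqrt{m + L{\left(M \right)}} = \sqrt{17188 + \left(-2\right)^{2}} = \sqrt{17188 + 4} = \sqrt{17192} = 2 \sqrt{4298}$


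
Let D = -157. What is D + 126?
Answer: -31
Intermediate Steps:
D + 126 = -157 + 126 = -31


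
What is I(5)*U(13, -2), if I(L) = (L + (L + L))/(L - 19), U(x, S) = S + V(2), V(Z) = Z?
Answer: 0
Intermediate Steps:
U(x, S) = 2 + S (U(x, S) = S + 2 = 2 + S)
I(L) = 3*L/(-19 + L) (I(L) = (L + 2*L)/(-19 + L) = (3*L)/(-19 + L) = 3*L/(-19 + L))
I(5)*U(13, -2) = (3*5/(-19 + 5))*(2 - 2) = (3*5/(-14))*0 = (3*5*(-1/14))*0 = -15/14*0 = 0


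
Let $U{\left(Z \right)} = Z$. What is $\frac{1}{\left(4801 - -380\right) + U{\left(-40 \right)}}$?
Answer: $\frac{1}{5141} \approx 0.00019451$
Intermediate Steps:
$\frac{1}{\left(4801 - -380\right) + U{\left(-40 \right)}} = \frac{1}{\left(4801 - -380\right) - 40} = \frac{1}{\left(4801 + 380\right) - 40} = \frac{1}{5181 - 40} = \frac{1}{5141}$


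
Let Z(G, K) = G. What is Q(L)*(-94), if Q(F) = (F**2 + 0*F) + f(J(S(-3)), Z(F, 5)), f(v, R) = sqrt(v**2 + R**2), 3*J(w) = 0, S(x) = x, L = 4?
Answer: -1880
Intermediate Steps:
J(w) = 0 (J(w) = (1/3)*0 = 0)
f(v, R) = sqrt(R**2 + v**2)
Q(F) = F**2 + sqrt(F**2) (Q(F) = (F**2 + 0*F) + sqrt(F**2 + 0**2) = (F**2 + 0) + sqrt(F**2 + 0) = F**2 + sqrt(F**2))
Q(L)*(-94) = (4**2 + sqrt(4**2))*(-94) = (16 + sqrt(16))*(-94) = (16 + 4)*(-94) = 20*(-94) = -1880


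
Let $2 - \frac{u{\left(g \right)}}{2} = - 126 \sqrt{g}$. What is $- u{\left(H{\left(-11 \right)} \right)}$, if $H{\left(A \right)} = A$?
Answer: $-4 - 252 i \sqrt{11} \approx -4.0 - 835.79 i$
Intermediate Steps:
$u{\left(g \right)} = 4 + 252 \sqrt{g}$ ($u{\left(g \right)} = 4 - 2 \left(- 126 \sqrt{g}\right) = 4 + 252 \sqrt{g}$)
$- u{\left(H{\left(-11 \right)} \right)} = - (4 + 252 \sqrt{-11}) = - (4 + 252 i \sqrt{11}) = -4 - 252 i \sqrt{11}$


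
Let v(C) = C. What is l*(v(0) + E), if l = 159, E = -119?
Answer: -18921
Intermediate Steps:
l*(v(0) + E) = 159*(0 - 119) = 159*(-119) = -18921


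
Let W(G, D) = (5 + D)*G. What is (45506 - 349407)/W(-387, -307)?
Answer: -303901/116874 ≈ -2.6002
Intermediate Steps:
W(G, D) = G*(5 + D)
(45506 - 349407)/W(-387, -307) = (45506 - 349407)/((-387*(5 - 307))) = -303901/((-387*(-302))) = -303901/116874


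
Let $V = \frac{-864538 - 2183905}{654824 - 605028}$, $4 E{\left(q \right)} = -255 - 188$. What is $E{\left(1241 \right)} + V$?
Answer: $- \frac{4281675}{24898} \approx -171.97$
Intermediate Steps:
$E{\left(q \right)} = - \frac{443}{4}$ ($E{\left(q \right)} = \frac{-255 - 188}{4} = \frac{1}{4} \left(-443\right) = - \frac{443}{4}$)
$V = - \frac{3048443}{49796} \approx -61.219$
$E{\left(1241 \right)} + V = - \frac{443}{4} - \frac{3048443}{49796} = - \frac{4281675}{24898}$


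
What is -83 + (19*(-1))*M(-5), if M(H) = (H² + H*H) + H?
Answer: -938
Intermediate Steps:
M(H) = H + 2*H² (M(H) = (H² + H²) + H = 2*H² + H = H + 2*H²)
-83 + (19*(-1))*M(-5) = -83 + (19*(-1))*(-5*(1 + 2*(-5))) = -83 - (-95)*(1 - 10) = -83 - (-95)*(-9) = -83 - 19*45 = -83 - 855 = -938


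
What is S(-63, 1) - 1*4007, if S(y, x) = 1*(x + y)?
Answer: -4069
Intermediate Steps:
S(y, x) = x + y
S(-63, 1) - 1*4007 = (1 - 63) - 1*4007 = -62 - 4007 = -4069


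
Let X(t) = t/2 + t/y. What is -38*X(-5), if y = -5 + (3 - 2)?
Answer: 95/2 ≈ 47.500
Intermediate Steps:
y = -4 (y = -5 + 1 = -4)
X(t) = t/4 (X(t) = t/2 + t/(-4) = t*(½) + t*(-¼) = t/2 - t/4 = t/4)
-38*X(-5) = -19*(-5)/2 = -38*(-5/4) = 95/2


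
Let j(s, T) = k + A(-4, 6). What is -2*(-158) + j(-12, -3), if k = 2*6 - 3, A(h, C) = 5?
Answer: 330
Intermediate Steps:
k = 9 (k = 12 - 3 = 9)
j(s, T) = 14 (j(s, T) = 9 + 5 = 14)
-2*(-158) + j(-12, -3) = -2*(-158) + 14 = 316 + 14 = 330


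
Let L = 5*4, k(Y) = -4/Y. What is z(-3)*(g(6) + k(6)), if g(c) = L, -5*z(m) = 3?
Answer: -58/5 ≈ -11.600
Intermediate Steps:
L = 20
z(m) = -⅗ (z(m) = -⅕*3 = -⅗)
g(c) = 20
z(-3)*(g(6) + k(6)) = -3*(20 - 4/6)/5 = -3*(20 - 4*⅙)/5 = -3*(20 - ⅔)/5 = -⅗*58/3 = -58/5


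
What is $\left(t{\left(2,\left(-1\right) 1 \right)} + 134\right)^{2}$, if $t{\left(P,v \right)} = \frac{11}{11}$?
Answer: $18225$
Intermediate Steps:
$t{\left(P,v \right)} = 1$ ($t{\left(P,v \right)} = 11 \cdot \frac{1}{11} = 1$)
$\left(t{\left(2,\left(-1\right) 1 \right)} + 134\right)^{2} = \left(1 + 134\right)^{2} = 135^{2} = 18225$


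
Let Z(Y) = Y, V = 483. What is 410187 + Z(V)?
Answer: 410670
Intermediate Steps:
410187 + Z(V) = 410187 + 483 = 410670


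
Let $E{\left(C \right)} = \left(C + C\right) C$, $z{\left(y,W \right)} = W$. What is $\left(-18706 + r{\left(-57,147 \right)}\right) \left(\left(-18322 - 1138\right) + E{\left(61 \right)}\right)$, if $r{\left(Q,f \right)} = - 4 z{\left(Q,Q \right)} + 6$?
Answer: $221996496$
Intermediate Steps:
$r{\left(Q,f \right)} = 6 - 4 Q$ ($r{\left(Q,f \right)} = - 4 Q + 6 = 6 - 4 Q$)
$E{\left(C \right)} = 2 C^{2}$ ($E{\left(C \right)} = 2 C C = 2 C^{2}$)
$\left(-18706 + r{\left(-57,147 \right)}\right) \left(\left(-18322 - 1138\right) + E{\left(61 \right)}\right) = \left(-18706 + \left(6 - -228\right)\right) \left(\left(-18322 - 1138\right) + 2 \cdot 61^{2}\right) = \left(-18706 + \left(6 + 228\right)\right) \left(\left(-18322 - 1138\right) + 2 \cdot 3721\right) = \left(-18706 + 234\right) \left(-19460 + 7442\right) = \left(-18472\right) \left(-12018\right) = 221996496$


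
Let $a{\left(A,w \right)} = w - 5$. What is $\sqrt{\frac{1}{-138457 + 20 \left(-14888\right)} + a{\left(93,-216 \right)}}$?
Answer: $\frac{i \sqrt{42053045346886}}{436217} \approx 14.866 i$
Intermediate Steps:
$a{\left(A,w \right)} = -5 + w$ ($a{\left(A,w \right)} = w - 5 = -5 + w$)
$\sqrt{\frac{1}{-138457 + 20 \left(-14888\right)} + a{\left(93,-216 \right)}} = \sqrt{\frac{1}{-138457 + 20 \left(-14888\right)} - 221} = \sqrt{\frac{1}{-138457 - 297760} - 221} = \sqrt{\frac{1}{-436217} - 221} = \sqrt{- \frac{1}{436217} - 221} = \sqrt{- \frac{96403958}{436217}} = \frac{i \sqrt{42053045346886}}{436217}$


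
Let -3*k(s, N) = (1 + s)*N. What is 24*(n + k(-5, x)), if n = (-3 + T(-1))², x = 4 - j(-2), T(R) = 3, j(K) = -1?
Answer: 160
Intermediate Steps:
x = 5 (x = 4 - 1*(-1) = 4 + 1 = 5)
n = 0 (n = (-3 + 3)² = 0² = 0)
k(s, N) = -N*(1 + s)/3 (k(s, N) = -(1 + s)*N/3 = -N*(1 + s)/3)
24*(n + k(-5, x)) = 24*(0 - ⅓*5*(1 - 5)) = 24*(0 - ⅓*5*(-4)) = 24*(0 + 20/3) = 24*(20/3) = 160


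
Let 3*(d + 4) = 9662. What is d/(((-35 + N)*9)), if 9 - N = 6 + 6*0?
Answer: -4825/432 ≈ -11.169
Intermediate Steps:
d = 9650/3 (d = -4 + (⅓)*9662 = -4 + 9662/3 = 9650/3 ≈ 3216.7)
N = 3 (N = 9 - (6 + 6*0) = 9 - (6 + 0) = 9 - 1*6 = 9 - 6 = 3)
d/(((-35 + N)*9)) = 9650/(3*(((-35 + 3)*9))) = 9650/(3*((-32*9))) = (9650/3)/(-288) = (9650/3)*(-1/288) = -4825/432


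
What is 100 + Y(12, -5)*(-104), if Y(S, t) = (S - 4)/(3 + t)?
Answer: 516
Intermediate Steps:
Y(S, t) = (-4 + S)/(3 + t)
100 + Y(12, -5)*(-104) = 100 + ((-4 + 12)/(3 - 5))*(-104) = 100 + (8/(-2))*(-104) = 100 - 1/2*8*(-104) = 100 - 4*(-104) = 100 + 416 = 516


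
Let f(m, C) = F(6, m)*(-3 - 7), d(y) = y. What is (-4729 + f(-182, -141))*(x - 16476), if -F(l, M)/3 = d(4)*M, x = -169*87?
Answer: 828394851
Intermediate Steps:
x = -14703
F(l, M) = -12*M
f(m, C) = 120*m (f(m, C) = (-12*m)*(-3 - 7) = -12*m*(-10) = 120*m)
(-4729 + f(-182, -141))*(x - 16476) = (-4729 + 120*(-182))*(-14703 - 16476) = (-4729 - 21840)*(-31179) = -26569*(-31179) = 828394851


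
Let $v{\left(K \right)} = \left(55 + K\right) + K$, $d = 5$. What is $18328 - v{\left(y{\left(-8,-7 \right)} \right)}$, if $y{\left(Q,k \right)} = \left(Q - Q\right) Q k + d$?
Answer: $18263$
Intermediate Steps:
$y{\left(Q,k \right)} = 5$ ($y{\left(Q,k \right)} = \left(Q - Q\right) Q k + 5 = 0 Q k + 5 = 0 k + 5 = 0 + 5 = 5$)
$v{\left(K \right)} = 55 + 2 K$
$18328 - v{\left(y{\left(-8,-7 \right)} \right)} = 18328 - \left(55 + 2 \cdot 5\right) = 18328 - \left(55 + 10\right) = 18328 - 65 = 18263$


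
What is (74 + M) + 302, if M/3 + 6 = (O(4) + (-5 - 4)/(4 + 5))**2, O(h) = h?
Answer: 385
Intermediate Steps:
M = 9 (M = -18 + 3*(4 + (-5 - 4)/(4 + 5))**2 = -18 + 3*(4 - 9/9)**2 = -18 + 3*(4 - 9*1/9)**2 = -18 + 3*(4 - 1)**2 = -18 + 3*3**2 = -18 + 3*9 = -18 + 27 = 9)
(74 + M) + 302 = (74 + 9) + 302 = 83 + 302 = 385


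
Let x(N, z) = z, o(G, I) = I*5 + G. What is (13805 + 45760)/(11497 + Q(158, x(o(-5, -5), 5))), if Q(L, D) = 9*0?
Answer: 59565/11497 ≈ 5.1809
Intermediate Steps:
o(G, I) = G + 5*I (o(G, I) = 5*I + G = G + 5*I)
Q(L, D) = 0
(13805 + 45760)/(11497 + Q(158, x(o(-5, -5), 5))) = (13805 + 45760)/(11497 + 0) = 59565/11497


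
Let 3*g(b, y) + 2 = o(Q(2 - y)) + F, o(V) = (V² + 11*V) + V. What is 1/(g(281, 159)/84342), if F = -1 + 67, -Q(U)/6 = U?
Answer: 126513/449366 ≈ 0.28154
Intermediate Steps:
Q(U) = -6*U
F = 66
o(V) = V² + 12*V
g(b, y) = 64/3 + 2*y*(-12 + 6*y) (g(b, y) = -⅔ + ((-6*(2 - y))*(12 - 6*(2 - y)) + 66)/3 = -⅔ + ((-12 + 6*y)*(12 + (-12 + 6*y)) + 66)/3 = -⅔ + ((-12 + 6*y)*(6*y) + 66)/3 = -⅔ + (6*y*(-12 + 6*y) + 66)/3 = -⅔ + (66 + 6*y*(-12 + 6*y))/3 = -⅔ + (22 + 2*y*(-12 + 6*y)) = 64/3 + 2*y*(-12 + 6*y))
1/(g(281, 159)/84342) = 1/((64/3 + 12*159*(-2 + 159))/84342) = 1/((64/3 + 12*159*157)*(1/84342)) = 1/((64/3 + 299556)*(1/84342)) = 1/((898732/3)*(1/84342)) = 1/(449366/126513) = 126513/449366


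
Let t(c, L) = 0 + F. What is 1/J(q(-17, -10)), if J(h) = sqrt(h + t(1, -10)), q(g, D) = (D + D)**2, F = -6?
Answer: sqrt(394)/394 ≈ 0.050379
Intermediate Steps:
t(c, L) = -6 (t(c, L) = 0 - 6 = -6)
q(g, D) = 4*D**2 (q(g, D) = (2*D)**2 = 4*D**2)
J(h) = sqrt(-6 + h) (J(h) = sqrt(h - 6) = sqrt(-6 + h))
1/J(q(-17, -10)) = 1/(sqrt(-6 + 4*(-10)**2)) = 1/(sqrt(-6 + 4*100)) = 1/(sqrt(-6 + 400)) = 1/(sqrt(394)) = sqrt(394)/394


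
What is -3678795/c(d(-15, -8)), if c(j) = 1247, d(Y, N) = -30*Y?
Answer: -126855/43 ≈ -2950.1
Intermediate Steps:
-3678795/c(d(-15, -8)) = -3678795/1247 = -3678795*1/1247 = -126855/43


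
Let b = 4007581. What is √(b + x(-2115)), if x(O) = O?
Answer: √4005466 ≈ 2001.4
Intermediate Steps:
√(b + x(-2115)) = √(4007581 - 2115) = √4005466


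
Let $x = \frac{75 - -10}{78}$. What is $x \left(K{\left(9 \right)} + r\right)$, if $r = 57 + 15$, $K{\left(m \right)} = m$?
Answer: $\frac{2295}{26} \approx 88.269$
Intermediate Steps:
$r = 72$
$x = \frac{85}{78}$ ($x = \left(75 + 10\right) \frac{1}{78} = 85 \cdot \frac{1}{78} = \frac{85}{78} \approx 1.0897$)
$x \left(K{\left(9 \right)} + r\right) = \frac{85 \left(9 + 72\right)}{78} = \frac{85}{78} \cdot 81 = \frac{2295}{26}$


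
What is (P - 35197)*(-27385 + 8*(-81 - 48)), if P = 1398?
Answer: 960466183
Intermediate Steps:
(P - 35197)*(-27385 + 8*(-81 - 48)) = (1398 - 35197)*(-27385 + 8*(-81 - 48)) = -33799*(-27385 + 8*(-129)) = -33799*(-27385 - 1032) = -33799*(-28417) = 960466183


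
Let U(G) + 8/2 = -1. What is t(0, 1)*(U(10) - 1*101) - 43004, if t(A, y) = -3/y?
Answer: -42686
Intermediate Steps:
U(G) = -5 (U(G) = -4 - 1 = -5)
t(0, 1)*(U(10) - 1*101) - 43004 = (-3/1)*(-5 - 1*101) - 43004 = (-3*1)*(-5 - 101) - 43004 = -3*(-106) - 43004 = 318 - 43004 = -42686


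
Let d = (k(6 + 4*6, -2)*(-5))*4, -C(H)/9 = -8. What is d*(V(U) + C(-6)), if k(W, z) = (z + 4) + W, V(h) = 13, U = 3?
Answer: -54400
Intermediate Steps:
C(H) = 72 (C(H) = -9*(-8) = 72)
k(W, z) = 4 + W + z (k(W, z) = (4 + z) + W = 4 + W + z)
d = -640 (d = ((4 + (6 + 4*6) - 2)*(-5))*4 = ((4 + (6 + 24) - 2)*(-5))*4 = ((4 + 30 - 2)*(-5))*4 = (32*(-5))*4 = -160*4 = -640)
d*(V(U) + C(-6)) = -640*(13 + 72) = -640*85 = -54400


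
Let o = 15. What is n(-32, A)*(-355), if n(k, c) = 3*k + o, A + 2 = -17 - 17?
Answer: 28755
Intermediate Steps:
A = -36 (A = -2 + (-17 - 17) = -2 - 34 = -36)
n(k, c) = 15 + 3*k (n(k, c) = 3*k + 15 = 15 + 3*k)
n(-32, A)*(-355) = (15 + 3*(-32))*(-355) = (15 - 96)*(-355) = -81*(-355) = 28755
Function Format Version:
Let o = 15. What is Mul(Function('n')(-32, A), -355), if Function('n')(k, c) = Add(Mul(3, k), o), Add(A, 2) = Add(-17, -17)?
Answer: 28755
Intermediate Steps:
A = -36 (A = Add(-2, Add(-17, -17)) = Add(-2, -34) = -36)
Function('n')(k, c) = Add(15, Mul(3, k)) (Function('n')(k, c) = Add(Mul(3, k), 15) = Add(15, Mul(3, k)))
Mul(Function('n')(-32, A), -355) = Mul(Add(15, Mul(3, -32)), -355) = Mul(Add(15, -96), -355) = Mul(-81, -355) = 28755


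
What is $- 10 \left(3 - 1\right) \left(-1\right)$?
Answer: $20$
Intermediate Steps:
$- 10 \left(3 - 1\right) \left(-1\right) = \left(-10\right) 2 \left(-1\right) = \left(-20\right) \left(-1\right) = 20$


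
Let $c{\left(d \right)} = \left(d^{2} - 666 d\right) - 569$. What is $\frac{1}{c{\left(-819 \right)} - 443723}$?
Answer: $\frac{1}{771923} \approx 1.2955 \cdot 10^{-6}$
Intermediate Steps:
$c{\left(d \right)} = -569 + d^{2} - 666 d$
$\frac{1}{c{\left(-819 \right)} - 443723} = \frac{1}{\left(-569 + \left(-819\right)^{2} - -545454\right) - 443723} = \frac{1}{\left(-569 + 670761 + 545454\right) - 443723} = \frac{1}{1215646 - 443723} = \frac{1}{771923}$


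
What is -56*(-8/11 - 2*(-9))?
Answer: -10640/11 ≈ -967.27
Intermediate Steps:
-56*(-8/11 - 2*(-9)) = -56*(-8*1/11 + 18) = -56*(-8/11 + 18) = -56*190/11 = -10640/11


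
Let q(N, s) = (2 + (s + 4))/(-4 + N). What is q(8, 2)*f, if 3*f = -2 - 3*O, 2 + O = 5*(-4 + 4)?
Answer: 8/3 ≈ 2.6667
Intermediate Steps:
O = -2 (O = -2 + 5*(-4 + 4) = -2 + 5*0 = -2 + 0 = -2)
q(N, s) = (6 + s)/(-4 + N) (q(N, s) = (2 + (4 + s))/(-4 + N) = (6 + s)/(-4 + N))
f = 4/3 (f = (-2 - 3*(-2))/3 = (-2 + 6)/3 = (⅓)*4 = 4/3 ≈ 1.3333)
q(8, 2)*f = ((6 + 2)/(-4 + 8))*(4/3) = (8/4)*(4/3) = ((¼)*8)*(4/3) = 2*(4/3) = 8/3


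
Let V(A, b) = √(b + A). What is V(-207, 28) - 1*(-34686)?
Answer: 34686 + I*√179 ≈ 34686.0 + 13.379*I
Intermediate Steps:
V(A, b) = √(A + b)
V(-207, 28) - 1*(-34686) = √(-207 + 28) - 1*(-34686) = √(-179) + 34686 = I*√179 + 34686 = 34686 + I*√179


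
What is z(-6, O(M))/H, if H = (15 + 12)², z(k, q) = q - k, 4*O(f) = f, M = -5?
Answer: 19/2916 ≈ 0.0065158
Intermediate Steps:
O(f) = f/4
H = 729 (H = 27² = 729)
z(-6, O(M))/H = ((¼)*(-5) - 1*(-6))/729 = (-5/4 + 6)*(1/729) = (19/4)*(1/729) = 19/2916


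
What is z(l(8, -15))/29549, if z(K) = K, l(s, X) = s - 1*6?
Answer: 2/29549 ≈ 6.7684e-5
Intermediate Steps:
l(s, X) = -6 + s (l(s, X) = s - 6 = -6 + s)
z(l(8, -15))/29549 = (-6 + 8)/29549 = 2*(1/29549) = 2/29549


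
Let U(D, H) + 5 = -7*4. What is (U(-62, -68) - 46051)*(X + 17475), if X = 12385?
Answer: -1376068240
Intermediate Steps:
U(D, H) = -33 (U(D, H) = -5 - 7*4 = -5 - 28 = -33)
(U(-62, -68) - 46051)*(X + 17475) = (-33 - 46051)*(12385 + 17475) = -46084*29860 = -1376068240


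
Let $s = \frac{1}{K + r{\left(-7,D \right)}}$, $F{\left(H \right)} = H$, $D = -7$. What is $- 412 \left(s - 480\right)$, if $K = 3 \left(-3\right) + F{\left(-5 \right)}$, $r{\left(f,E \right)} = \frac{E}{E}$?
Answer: $\frac{2571292}{13} \approx 1.9779 \cdot 10^{5}$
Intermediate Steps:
$r{\left(f,E \right)} = 1$
$K = -14$ ($K = 3 \left(-3\right) - 5 = -9 - 5 = -14$)
$s = - \frac{1}{13}$ ($s = \frac{1}{-14 + 1} = \frac{1}{-13} = - \frac{1}{13} \approx -0.076923$)
$- 412 \left(s - 480\right) = - 412 \left(- \frac{1}{13} - 480\right) = \left(-412\right) \left(- \frac{6241}{13}\right) = \frac{2571292}{13}$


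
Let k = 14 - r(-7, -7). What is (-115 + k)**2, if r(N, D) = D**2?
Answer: 22500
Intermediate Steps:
k = -35 (k = 14 - 1*(-7)**2 = 14 - 1*49 = 14 - 49 = -35)
(-115 + k)**2 = (-115 - 35)**2 = (-150)**2 = 22500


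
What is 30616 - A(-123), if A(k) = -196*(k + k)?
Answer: -17600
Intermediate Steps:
A(k) = -392*k
30616 - A(-123) = 30616 - (-392)*(-123) = 30616 - 1*48216 = 30616 - 48216 = -17600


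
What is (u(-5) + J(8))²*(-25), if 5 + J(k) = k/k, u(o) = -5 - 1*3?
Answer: -3600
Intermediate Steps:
u(o) = -8 (u(o) = -5 - 3 = -8)
J(k) = -4 (J(k) = -5 + k/k = -5 + 1 = -4)
(u(-5) + J(8))²*(-25) = (-8 - 4)²*(-25) = (-12)²*(-25) = 144*(-25) = -3600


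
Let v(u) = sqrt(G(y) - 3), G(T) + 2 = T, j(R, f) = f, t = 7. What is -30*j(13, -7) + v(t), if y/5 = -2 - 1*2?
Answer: 210 + 5*I ≈ 210.0 + 5.0*I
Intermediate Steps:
y = -20 (y = 5*(-2 - 1*2) = 5*(-2 - 2) = 5*(-4) = -20)
G(T) = -2 + T
v(u) = 5*I (v(u) = sqrt((-2 - 20) - 3) = sqrt(-22 - 3) = sqrt(-25) = 5*I)
-30*j(13, -7) + v(t) = -30*(-7) + 5*I = 210 + 5*I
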